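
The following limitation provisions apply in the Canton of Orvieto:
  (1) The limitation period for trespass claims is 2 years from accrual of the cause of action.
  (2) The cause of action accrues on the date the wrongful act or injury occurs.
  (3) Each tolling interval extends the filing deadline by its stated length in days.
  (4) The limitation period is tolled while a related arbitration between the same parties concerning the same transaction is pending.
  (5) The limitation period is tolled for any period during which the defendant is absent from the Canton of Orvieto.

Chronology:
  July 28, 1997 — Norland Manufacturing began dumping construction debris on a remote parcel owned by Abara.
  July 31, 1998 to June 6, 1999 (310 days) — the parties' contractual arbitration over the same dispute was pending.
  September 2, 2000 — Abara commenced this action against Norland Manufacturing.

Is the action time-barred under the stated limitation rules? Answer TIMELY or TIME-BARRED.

The cause of action accrued on July 28, 1997, the date of the act.
The untolled deadline — 2 years after July 28, 1997 — is July 28, 1999.
The period was tolled for 310 days by the pending related arbitration (July 31, 1998 to June 6, 1999), pushing the deadline to June 2, 2000.
Filing on September 2, 2000 missed the June 2, 2000 deadline — the action is time-barred.

TIME-BARRED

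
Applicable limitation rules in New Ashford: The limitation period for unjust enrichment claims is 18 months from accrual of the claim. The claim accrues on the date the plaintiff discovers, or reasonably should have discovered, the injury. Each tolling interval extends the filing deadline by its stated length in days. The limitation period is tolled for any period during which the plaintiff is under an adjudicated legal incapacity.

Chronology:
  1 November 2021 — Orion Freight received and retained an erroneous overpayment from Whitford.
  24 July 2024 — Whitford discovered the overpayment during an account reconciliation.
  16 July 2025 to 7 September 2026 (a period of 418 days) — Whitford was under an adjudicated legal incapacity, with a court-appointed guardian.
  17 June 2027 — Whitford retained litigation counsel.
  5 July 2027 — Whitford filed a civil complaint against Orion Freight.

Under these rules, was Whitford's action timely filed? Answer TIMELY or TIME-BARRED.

The claim did not accrue until Whitford discovered the injury on 24 July 2024; the 1 November 2021 act date does not start the clock under the stated rule.
Adding the 18 months base period to 24 July 2024 gives a deadline of 24 January 2026, before any tolling.
The period was tolled for 418 days by the plaintiff's legal incapacity (16 July 2025 to 7 September 2026), pushing the deadline to 18 March 2027.
The other events in the timeline have no effect on the limitation period under the stated rules.
Whitford filed on 5 July 2027, after the 18 March 2027 deadline, so the action is time-barred.

TIME-BARRED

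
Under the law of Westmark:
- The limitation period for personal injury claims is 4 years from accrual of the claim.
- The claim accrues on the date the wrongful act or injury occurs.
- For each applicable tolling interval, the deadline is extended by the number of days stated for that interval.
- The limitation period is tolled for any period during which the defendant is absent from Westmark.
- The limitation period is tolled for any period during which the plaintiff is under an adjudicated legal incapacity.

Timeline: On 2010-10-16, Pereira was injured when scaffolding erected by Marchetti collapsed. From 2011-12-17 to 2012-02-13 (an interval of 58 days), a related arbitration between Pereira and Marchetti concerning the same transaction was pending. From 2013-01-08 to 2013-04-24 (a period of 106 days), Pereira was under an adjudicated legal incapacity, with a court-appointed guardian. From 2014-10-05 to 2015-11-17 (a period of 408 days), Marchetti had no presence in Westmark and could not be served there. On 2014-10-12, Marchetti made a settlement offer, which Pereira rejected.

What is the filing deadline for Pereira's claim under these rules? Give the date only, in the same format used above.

The claim accrued on 2010-10-16, when the wrongful act occurred.
4 years from 2010-10-16 is 2014-10-16.
The plaintiff's legal incapacity from 2013-01-08 to 2013-04-24 tolled the period for 106 days, extending the deadline to 2015-01-30.
The defendant's absence from the jurisdiction from 2014-10-05 to 2015-11-17 tolled the period for 408 days, extending the deadline to 2016-03-13.
No stated provision tolls the period for a pending arbitration, so the interval from 2011-12-17 to 2012-02-13 has no effect on the deadline.
The other events in the timeline have no effect on the limitation period under the stated rules.

2016-03-13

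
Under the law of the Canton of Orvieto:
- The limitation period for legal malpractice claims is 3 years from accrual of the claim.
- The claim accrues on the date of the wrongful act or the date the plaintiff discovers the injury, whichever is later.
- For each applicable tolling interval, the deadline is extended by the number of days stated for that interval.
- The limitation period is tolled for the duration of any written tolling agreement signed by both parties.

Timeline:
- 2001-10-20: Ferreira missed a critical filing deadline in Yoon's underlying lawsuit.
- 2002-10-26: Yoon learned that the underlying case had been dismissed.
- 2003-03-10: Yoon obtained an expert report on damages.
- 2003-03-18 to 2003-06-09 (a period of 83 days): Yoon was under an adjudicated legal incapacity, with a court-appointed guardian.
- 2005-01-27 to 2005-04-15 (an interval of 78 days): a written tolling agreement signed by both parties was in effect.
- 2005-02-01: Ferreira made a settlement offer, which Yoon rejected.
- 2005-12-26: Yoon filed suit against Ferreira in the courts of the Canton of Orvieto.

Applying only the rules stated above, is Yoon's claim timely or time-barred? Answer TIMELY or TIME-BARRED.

TIMELY

The claim accrued on 2002-10-26 — the later of the 2001-10-20 act and the 2002-10-26 discovery.
3 years from 2002-10-26 is 2005-10-26.
Because the written tolling agreement ran from 2005-01-27 to 2005-04-15, the deadline is extended by 78 days to 2006-01-12.
Although the plaintiff's incapacity ran from 2003-03-18 to 2003-06-09, the stated rules do not make that a tolling event, so it is disregarded.
Nothing else in the chronology tolls or restarts the period.
The 2005-12-26 filing precedes the 2006-01-12 deadline; the claim is timely.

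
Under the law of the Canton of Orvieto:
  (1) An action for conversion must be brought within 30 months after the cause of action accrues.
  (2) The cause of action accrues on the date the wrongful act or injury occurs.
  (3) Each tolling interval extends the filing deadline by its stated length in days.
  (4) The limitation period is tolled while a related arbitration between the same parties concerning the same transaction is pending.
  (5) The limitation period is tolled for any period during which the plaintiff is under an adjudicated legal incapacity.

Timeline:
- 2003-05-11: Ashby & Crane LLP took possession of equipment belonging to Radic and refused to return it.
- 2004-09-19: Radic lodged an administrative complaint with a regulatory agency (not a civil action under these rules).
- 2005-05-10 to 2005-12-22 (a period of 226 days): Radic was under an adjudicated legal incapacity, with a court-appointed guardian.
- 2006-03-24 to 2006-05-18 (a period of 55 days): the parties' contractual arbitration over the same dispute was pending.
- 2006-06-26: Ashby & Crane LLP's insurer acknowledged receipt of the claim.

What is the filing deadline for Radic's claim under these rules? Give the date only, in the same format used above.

2006-08-19

The limitation period began to run on 2003-05-11.
Adding the 30 months base period to 2003-05-11 gives a deadline of 2005-11-11, before any tolling.
The period was tolled for 226 days by the plaintiff's legal incapacity (2005-05-10 to 2005-12-22), pushing the deadline to 2006-06-25.
The pending related arbitration from 2006-03-24 to 2006-05-18 tolled the period for 55 days, extending the deadline to 2006-08-19.
None of the other events listed affects the running of the period under the stated rules.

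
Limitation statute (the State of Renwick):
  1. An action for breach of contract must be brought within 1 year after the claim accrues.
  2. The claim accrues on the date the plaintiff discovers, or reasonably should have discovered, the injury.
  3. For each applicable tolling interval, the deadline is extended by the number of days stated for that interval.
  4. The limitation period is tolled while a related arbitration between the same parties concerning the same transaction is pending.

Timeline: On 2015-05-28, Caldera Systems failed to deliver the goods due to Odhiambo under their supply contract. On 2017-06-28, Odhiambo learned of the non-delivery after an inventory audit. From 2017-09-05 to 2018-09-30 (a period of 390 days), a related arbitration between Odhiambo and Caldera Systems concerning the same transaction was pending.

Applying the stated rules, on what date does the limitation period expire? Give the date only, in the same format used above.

Under the discovery rule, the claim accrued on 2017-06-28, when Odhiambo discovered the injury — not on the 2015-05-28 date of the underlying act.
1 year from 2017-06-28 is 2018-06-28.
The pending related arbitration from 2017-09-05 to 2018-09-30 tolled the period for 390 days, extending the deadline to 2019-07-23.

2019-07-23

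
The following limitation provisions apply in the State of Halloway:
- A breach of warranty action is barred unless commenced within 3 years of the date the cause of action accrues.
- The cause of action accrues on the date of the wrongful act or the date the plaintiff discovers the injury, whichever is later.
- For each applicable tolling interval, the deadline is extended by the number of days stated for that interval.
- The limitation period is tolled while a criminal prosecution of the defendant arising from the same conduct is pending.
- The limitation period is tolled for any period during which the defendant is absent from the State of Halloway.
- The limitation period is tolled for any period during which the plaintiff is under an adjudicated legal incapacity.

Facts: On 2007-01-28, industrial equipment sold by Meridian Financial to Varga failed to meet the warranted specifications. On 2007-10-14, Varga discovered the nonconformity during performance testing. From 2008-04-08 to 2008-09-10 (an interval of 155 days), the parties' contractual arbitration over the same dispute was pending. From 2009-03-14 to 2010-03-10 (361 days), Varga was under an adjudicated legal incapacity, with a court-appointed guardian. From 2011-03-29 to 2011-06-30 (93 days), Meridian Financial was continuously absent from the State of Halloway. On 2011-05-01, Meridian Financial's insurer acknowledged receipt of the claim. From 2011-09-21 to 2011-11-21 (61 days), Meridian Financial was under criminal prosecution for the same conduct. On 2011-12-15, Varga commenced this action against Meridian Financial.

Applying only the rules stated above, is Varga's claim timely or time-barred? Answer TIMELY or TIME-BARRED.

Because discovery on 2007-10-14 post-dates the 2007-01-28 act, accrual under the later-of rule falls on 2007-10-14.
3 years from 2007-10-14 is 2010-10-14.
Because the plaintiff's legal incapacity ran from 2009-03-14 to 2010-03-10, the deadline is extended by 361 days to 2011-10-10.
The period was tolled for 93 days by the defendant's absence from the jurisdiction (2011-03-29 to 2011-06-30), pushing the deadline to 2012-01-11.
The pending criminal prosecution from 2011-09-21 to 2011-11-21 tolled the period for 61 days, extending the deadline to 2012-03-12.
Although a pending arbitration ran from 2008-04-08 to 2008-09-10, the stated rules do not make that a tolling event, so it is disregarded.
None of the other events listed affects the running of the period under the stated rules.
The 2011-12-15 filing precedes the 2012-03-12 deadline; the claim is timely.

TIMELY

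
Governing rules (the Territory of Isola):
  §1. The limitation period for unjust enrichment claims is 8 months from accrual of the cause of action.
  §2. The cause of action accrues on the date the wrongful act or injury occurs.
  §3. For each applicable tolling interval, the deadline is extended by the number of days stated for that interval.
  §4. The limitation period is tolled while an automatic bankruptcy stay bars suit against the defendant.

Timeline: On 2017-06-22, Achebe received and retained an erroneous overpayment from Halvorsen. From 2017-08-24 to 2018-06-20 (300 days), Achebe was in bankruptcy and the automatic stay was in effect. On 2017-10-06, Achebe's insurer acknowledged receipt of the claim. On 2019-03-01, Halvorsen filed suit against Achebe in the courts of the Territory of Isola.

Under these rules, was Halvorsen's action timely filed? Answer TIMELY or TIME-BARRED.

TIME-BARRED

The cause of action accrued on 2017-06-22, the date of the act.
The untolled deadline — 8 months after 2017-06-22 — is 2018-02-22.
The automatic bankruptcy stay from 2017-08-24 to 2018-06-20 tolled the period for 300 days, extending the deadline to 2018-12-19.
Nothing else in the chronology tolls or restarts the period.
Halvorsen filed on 2019-03-01, after the 2018-12-19 deadline, so the action is time-barred.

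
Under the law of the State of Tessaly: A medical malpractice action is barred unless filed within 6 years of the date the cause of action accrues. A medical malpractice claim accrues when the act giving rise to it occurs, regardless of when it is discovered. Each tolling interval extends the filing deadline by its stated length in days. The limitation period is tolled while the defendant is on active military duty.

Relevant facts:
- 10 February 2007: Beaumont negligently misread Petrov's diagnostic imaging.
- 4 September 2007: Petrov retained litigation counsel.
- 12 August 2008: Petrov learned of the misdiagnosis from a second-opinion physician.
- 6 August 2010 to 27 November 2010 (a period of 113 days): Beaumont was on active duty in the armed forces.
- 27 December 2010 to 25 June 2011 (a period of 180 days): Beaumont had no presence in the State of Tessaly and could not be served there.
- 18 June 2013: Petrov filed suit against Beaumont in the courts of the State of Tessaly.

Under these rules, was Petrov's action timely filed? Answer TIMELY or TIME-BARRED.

The claim accrued on 10 February 2007, when the wrongful act occurred; under the stated occurrence rule the 12 August 2008 discovery does not delay accrual.
The untolled deadline — 6 years after 10 February 2007 — is 10 February 2013.
The period was tolled for 113 days by the defendant's active military service (6 August 2010 to 27 November 2010), pushing the deadline to 3 June 2013.
Although the defendant's absence ran from 27 December 2010 to 25 June 2011, the stated rules do not make that a tolling event, so it is disregarded.
None of the other events listed affects the running of the period under the stated rules.
Filing on 18 June 2013 missed the 3 June 2013 deadline — the action is time-barred.

TIME-BARRED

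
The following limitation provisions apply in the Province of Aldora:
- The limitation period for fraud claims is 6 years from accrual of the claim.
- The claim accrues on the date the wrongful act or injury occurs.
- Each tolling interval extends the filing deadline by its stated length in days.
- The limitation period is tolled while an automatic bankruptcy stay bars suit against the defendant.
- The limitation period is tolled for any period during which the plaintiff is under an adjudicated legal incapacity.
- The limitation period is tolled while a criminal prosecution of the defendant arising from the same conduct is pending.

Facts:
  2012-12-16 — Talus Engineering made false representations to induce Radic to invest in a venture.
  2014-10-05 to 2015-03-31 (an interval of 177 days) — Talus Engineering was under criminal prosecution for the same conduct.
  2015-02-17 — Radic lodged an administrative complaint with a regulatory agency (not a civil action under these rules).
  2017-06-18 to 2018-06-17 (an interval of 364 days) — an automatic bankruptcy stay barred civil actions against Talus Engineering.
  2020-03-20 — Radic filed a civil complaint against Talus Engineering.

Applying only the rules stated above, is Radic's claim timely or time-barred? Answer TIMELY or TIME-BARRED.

TIMELY

The claim accrued on 2012-12-16, when the wrongful act occurred.
6 years from 2012-12-16 is 2018-12-16.
The period was tolled for 177 days by the pending criminal prosecution (2014-10-05 to 2015-03-31), pushing the deadline to 2019-06-11.
The period was tolled for 364 days by the automatic bankruptcy stay (2017-06-18 to 2018-06-17), pushing the deadline to 2020-06-09.
None of the other events listed affects the running of the period under the stated rules.
The 2020-03-20 filing precedes the 2020-06-09 deadline; the claim is timely.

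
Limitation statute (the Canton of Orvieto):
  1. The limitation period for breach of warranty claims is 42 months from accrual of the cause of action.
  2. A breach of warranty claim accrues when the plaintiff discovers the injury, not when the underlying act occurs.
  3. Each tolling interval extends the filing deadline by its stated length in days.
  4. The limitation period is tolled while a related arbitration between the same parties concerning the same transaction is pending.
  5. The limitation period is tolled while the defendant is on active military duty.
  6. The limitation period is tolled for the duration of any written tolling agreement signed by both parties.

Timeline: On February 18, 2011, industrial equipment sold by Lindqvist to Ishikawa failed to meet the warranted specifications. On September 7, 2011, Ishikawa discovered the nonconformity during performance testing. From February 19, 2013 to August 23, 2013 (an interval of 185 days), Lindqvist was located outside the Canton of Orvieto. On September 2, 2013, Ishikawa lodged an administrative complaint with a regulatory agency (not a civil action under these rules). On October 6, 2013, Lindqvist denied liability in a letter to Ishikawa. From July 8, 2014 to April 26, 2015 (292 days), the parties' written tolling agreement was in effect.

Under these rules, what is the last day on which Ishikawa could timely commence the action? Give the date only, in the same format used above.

December 24, 2015

Under the discovery rule, the claim accrued on September 7, 2011, when Ishikawa discovered the injury — not on the February 18, 2011 date of the underlying act.
The untolled deadline — 42 months after September 7, 2011 — is March 7, 2015.
The written tolling agreement from July 8, 2014 to April 26, 2015 tolled the period for 292 days, extending the deadline to December 24, 2015.
The defendant's absence from the jurisdiction from February 19, 2013 to August 23, 2013 does not toll the period, because no stated rule makes the defendant's absence a tolling event.
Nothing else in the chronology tolls or restarts the period.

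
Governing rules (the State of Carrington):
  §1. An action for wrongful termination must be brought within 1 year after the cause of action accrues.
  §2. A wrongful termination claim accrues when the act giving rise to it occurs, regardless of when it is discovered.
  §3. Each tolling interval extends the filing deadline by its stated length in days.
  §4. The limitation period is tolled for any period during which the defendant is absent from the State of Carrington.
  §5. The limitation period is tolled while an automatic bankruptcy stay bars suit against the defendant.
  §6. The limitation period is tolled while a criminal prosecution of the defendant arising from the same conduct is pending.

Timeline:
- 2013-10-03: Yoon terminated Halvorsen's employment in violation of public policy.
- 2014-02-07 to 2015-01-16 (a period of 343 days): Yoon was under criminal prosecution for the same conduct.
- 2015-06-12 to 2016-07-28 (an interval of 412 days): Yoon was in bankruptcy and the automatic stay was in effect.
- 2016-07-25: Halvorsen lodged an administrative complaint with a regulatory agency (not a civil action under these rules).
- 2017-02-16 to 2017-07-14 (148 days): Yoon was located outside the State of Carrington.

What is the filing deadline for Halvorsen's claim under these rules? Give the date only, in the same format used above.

The limitation period began to run on 2013-10-03.
Adding the 1 year base period to 2013-10-03 gives a deadline of 2014-10-03, before any tolling.
The period was tolled for 343 days by the pending criminal prosecution (2014-02-07 to 2015-01-16), pushing the deadline to 2015-09-11.
The automatic bankruptcy stay from 2015-06-12 to 2016-07-28 tolled the period for 412 days, extending the deadline to 2016-10-27.
The defendant's absence from the jurisdiction starting 2017-02-16 came too late — the period had run on 2016-10-27 — and so does not extend the deadline.
Nothing else in the chronology tolls or restarts the period.

2016-10-27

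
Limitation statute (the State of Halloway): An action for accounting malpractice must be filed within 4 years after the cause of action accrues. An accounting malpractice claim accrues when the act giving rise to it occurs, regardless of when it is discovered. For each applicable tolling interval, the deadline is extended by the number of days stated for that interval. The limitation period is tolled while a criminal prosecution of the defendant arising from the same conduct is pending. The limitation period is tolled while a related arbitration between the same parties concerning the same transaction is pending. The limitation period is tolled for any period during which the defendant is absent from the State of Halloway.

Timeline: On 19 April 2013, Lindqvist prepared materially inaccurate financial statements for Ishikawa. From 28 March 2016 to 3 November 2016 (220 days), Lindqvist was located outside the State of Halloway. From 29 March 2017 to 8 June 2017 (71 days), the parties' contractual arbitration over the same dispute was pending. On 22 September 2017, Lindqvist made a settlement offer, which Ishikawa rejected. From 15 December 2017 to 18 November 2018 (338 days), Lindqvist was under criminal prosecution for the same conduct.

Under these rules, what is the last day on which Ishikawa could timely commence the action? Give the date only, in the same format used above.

8 January 2019

The claim accrued on 19 April 2013, when the wrongful act occurred.
Adding the 4 years base period to 19 April 2013 gives a deadline of 19 April 2017, before any tolling.
The defendant's absence from the jurisdiction from 28 March 2016 to 3 November 2016 tolled the period for 220 days, extending the deadline to 25 November 2017.
Because the pending related arbitration ran from 29 March 2017 to 8 June 2017, the deadline is extended by 71 days to 4 February 2018.
Because the pending criminal prosecution ran from 15 December 2017 to 18 November 2018, the deadline is extended by 338 days to 8 January 2019.
Nothing else in the chronology tolls or restarts the period.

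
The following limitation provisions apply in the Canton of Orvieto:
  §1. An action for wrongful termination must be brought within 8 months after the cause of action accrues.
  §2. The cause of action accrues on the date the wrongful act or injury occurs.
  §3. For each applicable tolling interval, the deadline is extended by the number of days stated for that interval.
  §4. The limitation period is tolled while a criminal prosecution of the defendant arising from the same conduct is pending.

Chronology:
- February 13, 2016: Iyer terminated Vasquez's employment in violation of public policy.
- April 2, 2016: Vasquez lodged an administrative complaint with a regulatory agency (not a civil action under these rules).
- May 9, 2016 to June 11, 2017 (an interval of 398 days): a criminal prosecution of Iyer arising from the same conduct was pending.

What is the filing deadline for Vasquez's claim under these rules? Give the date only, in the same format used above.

The limitation period began to run on February 13, 2016.
Adding the 8 months base period to February 13, 2016 gives a deadline of October 13, 2016, before any tolling.
The period was tolled for 398 days by the pending criminal prosecution (May 9, 2016 to June 11, 2017), pushing the deadline to November 15, 2017.
None of the other events listed affects the running of the period under the stated rules.

November 15, 2017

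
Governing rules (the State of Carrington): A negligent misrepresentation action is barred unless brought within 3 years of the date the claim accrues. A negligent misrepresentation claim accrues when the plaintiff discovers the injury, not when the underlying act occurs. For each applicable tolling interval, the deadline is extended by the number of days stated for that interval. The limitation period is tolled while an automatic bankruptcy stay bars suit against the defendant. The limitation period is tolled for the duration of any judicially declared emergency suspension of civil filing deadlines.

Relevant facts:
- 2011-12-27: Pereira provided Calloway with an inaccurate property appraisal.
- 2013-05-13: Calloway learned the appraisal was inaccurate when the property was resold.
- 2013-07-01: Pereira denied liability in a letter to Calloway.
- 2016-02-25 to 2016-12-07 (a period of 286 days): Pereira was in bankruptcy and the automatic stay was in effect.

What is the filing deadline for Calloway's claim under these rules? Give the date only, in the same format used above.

2017-02-23

The claim did not accrue until Calloway discovered the injury on 2013-05-13; the 2011-12-27 act date does not start the clock under the stated rule.
3 years from 2013-05-13 is 2016-05-13.
The period was tolled for 286 days by the automatic bankruptcy stay (2016-02-25 to 2016-12-07), pushing the deadline to 2017-02-23.
The other events in the timeline have no effect on the limitation period under the stated rules.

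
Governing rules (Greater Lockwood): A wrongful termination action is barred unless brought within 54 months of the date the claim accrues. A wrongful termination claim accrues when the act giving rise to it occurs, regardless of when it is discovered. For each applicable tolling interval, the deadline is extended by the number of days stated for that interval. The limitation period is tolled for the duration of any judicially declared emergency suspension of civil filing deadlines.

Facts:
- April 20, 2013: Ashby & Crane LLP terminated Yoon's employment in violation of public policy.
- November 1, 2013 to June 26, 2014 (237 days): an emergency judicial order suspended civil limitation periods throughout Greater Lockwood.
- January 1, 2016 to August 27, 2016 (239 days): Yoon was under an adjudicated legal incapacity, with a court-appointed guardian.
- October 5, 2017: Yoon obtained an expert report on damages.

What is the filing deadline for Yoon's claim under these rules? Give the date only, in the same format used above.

The limitation period began to run on April 20, 2013.
54 months from April 20, 2013 is October 20, 2017.
The period was tolled for 237 days by the emergency suspension of filing deadlines (November 1, 2013 to June 26, 2014), pushing the deadline to June 14, 2018.
The plaintiff's legal incapacity from January 1, 2016 to August 27, 2016 does not toll the period, because no stated rule makes the plaintiff's incapacity a tolling event.
The other events in the timeline have no effect on the limitation period under the stated rules.

June 14, 2018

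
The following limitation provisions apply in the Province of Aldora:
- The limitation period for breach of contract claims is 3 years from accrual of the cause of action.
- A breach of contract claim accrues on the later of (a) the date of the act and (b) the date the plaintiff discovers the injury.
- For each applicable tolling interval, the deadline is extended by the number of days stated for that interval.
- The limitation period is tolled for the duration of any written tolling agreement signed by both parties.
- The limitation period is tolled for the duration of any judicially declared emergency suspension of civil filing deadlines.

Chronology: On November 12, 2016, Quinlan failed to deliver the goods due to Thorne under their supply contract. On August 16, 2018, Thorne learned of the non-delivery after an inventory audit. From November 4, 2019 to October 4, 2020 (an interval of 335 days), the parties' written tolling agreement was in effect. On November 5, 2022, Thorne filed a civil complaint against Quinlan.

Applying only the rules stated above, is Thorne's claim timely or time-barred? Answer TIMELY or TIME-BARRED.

The claim accrued on August 16, 2018 — the later of the November 12, 2016 act and the August 16, 2018 discovery.
Adding the 3 years base period to August 16, 2018 gives a deadline of August 16, 2021, before any tolling.
The written tolling agreement from November 4, 2019 to October 4, 2020 tolled the period for 335 days, extending the deadline to July 17, 2022.
The November 5, 2022 filing falls after the July 17, 2022 deadline; the claim is time-barred.

TIME-BARRED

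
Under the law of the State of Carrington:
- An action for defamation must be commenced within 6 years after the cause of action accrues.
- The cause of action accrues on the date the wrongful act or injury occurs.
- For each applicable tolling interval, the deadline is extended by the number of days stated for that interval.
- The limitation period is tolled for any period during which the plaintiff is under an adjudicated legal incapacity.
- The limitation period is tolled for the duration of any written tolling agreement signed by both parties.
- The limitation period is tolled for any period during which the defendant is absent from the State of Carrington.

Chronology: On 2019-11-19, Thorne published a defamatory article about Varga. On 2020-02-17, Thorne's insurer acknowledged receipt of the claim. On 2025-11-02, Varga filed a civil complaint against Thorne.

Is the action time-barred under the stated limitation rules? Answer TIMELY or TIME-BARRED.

TIMELY

The claim accrued on 2019-11-19, when the wrongful act occurred.
6 years from 2019-11-19 is 2025-11-19.
Nothing else in the chronology tolls or restarts the period.
The 2025-11-02 filing precedes the 2025-11-19 deadline; the claim is timely.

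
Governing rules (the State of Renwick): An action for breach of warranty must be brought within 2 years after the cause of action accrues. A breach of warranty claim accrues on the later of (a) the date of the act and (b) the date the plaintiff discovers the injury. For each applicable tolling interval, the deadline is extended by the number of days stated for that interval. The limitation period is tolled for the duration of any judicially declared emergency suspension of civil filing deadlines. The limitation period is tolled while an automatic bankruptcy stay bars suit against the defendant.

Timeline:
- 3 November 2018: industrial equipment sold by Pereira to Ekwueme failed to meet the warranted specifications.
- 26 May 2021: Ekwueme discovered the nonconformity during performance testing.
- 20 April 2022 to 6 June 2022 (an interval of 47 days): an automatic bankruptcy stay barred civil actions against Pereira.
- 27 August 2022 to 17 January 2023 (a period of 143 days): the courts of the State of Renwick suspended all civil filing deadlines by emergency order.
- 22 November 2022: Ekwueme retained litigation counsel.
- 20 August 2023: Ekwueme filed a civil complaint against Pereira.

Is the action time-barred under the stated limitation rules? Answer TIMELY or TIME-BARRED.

Taking the later of the act (3 November 2018) and discovery (26 May 2021), the claim accrued on 26 May 2021.
2 years from 26 May 2021 is 26 May 2023.
The automatic bankruptcy stay from 20 April 2022 to 6 June 2022 tolled the period for 47 days, extending the deadline to 12 July 2023.
Because the emergency suspension of filing deadlines ran from 27 August 2022 to 17 January 2023, the deadline is extended by 143 days to 2 December 2023.
The other events in the timeline have no effect on the limitation period under the stated rules.
Ekwueme filed on 20 August 2023, before the 2 December 2023 deadline, so the action is timely.

TIMELY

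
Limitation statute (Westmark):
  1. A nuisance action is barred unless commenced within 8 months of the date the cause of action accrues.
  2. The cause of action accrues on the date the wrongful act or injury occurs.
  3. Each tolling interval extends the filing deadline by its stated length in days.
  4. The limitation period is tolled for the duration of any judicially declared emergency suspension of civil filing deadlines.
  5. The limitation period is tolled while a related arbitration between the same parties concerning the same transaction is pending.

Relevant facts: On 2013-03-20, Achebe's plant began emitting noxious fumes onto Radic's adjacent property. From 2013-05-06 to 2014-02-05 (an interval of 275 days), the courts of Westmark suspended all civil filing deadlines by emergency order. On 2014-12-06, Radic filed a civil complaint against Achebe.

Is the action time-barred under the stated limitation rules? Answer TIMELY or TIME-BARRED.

The claim accrued on 2013-03-20, when the wrongful act occurred.
The untolled deadline — 8 months after 2013-03-20 — is 2013-11-20.
The period was tolled for 275 days by the emergency suspension of filing deadlines (2013-05-06 to 2014-02-05), pushing the deadline to 2014-08-22.
Radic filed on 2014-12-06, after the 2014-08-22 deadline, so the action is time-barred.

TIME-BARRED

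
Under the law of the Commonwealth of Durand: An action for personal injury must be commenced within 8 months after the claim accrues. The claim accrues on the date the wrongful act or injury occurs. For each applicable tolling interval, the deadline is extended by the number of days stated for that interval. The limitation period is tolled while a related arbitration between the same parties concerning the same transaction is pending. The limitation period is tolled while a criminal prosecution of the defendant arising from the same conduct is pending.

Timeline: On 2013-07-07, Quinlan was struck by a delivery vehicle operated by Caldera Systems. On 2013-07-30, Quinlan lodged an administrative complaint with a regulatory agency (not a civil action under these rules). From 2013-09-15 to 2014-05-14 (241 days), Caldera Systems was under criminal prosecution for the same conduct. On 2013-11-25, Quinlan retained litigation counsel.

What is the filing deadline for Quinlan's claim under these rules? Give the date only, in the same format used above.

2014-11-03

The claim accrued on 2013-07-07, the date of the act.
8 months from 2013-07-07 is 2014-03-07.
The period was tolled for 241 days by the pending criminal prosecution (2013-09-15 to 2014-05-14), pushing the deadline to 2014-11-03.
The other events in the timeline have no effect on the limitation period under the stated rules.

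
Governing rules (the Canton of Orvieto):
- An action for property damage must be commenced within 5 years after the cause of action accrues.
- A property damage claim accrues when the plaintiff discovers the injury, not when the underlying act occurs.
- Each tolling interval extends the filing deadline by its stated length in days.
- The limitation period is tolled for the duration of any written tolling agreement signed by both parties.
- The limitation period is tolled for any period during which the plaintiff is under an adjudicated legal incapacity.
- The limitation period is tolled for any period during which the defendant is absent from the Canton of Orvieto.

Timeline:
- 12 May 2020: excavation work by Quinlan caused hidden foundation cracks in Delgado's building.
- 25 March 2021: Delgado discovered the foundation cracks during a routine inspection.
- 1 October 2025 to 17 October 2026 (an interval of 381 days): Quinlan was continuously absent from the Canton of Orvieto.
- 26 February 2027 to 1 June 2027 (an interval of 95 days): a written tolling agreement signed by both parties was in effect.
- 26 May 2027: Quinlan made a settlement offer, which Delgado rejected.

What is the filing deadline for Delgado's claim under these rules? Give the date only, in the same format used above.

14 July 2027

The claim did not accrue until Delgado discovered the injury on 25 March 2021; the 12 May 2020 act date does not start the clock under the stated rule.
5 years from 25 March 2021 is 25 March 2026.
Because the defendant's absence from the jurisdiction ran from 1 October 2025 to 17 October 2026, the deadline is extended by 381 days to 10 April 2027.
The period was tolled for 95 days by the written tolling agreement (26 February 2027 to 1 June 2027), pushing the deadline to 14 July 2027.
None of the other events listed affects the running of the period under the stated rules.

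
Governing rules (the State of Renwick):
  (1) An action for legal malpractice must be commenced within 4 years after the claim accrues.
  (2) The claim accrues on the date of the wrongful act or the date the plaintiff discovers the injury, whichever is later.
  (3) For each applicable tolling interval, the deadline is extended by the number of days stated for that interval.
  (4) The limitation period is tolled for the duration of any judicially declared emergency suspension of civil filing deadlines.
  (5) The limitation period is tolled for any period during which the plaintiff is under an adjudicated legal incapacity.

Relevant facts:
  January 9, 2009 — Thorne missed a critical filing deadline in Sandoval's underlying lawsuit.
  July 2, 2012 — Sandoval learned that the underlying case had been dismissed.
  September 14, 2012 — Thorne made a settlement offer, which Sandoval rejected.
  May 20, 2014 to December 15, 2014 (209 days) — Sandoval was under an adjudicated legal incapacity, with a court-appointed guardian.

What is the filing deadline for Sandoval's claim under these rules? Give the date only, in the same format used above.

January 27, 2017

The claim accrued on July 2, 2012 — the later of the January 9, 2009 act and the July 2, 2012 discovery.
Adding the 4 years base period to July 2, 2012 gives a deadline of July 2, 2016, before any tolling.
Because the plaintiff's legal incapacity ran from May 20, 2014 to December 15, 2014, the deadline is extended by 209 days to January 27, 2017.
Nothing else in the chronology tolls or restarts the period.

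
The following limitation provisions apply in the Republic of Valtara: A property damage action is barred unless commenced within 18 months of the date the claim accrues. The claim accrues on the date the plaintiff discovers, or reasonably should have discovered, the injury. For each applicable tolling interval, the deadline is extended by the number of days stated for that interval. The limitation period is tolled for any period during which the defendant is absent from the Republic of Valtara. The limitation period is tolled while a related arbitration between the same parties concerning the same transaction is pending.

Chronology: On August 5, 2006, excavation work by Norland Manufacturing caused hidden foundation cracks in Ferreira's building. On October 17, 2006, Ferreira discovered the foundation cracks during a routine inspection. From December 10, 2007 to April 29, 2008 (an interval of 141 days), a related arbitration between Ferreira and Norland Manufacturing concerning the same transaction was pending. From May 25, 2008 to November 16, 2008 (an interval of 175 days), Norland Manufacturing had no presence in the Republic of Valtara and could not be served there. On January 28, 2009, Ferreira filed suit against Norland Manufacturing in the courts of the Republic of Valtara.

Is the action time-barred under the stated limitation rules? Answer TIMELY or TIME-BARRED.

Under the discovery rule, the claim accrued on October 17, 2006, when Ferreira discovered the injury — not on the August 5, 2006 date of the underlying act.
Adding the 18 months base period to October 17, 2006 gives a deadline of April 17, 2008, before any tolling.
The period was tolled for 141 days by the pending related arbitration (December 10, 2007 to April 29, 2008), pushing the deadline to September 5, 2008.
The defendant's absence from the jurisdiction from May 25, 2008 to November 16, 2008 tolled the period for 175 days, extending the deadline to February 27, 2009.
Ferreira filed on January 28, 2009, before the February 27, 2009 deadline, so the action is timely.

TIMELY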